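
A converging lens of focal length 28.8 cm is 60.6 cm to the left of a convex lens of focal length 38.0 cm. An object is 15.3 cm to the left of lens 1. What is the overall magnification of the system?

Lens 1: 1/d_i1 = 1/(28.8) − 1/(15.3) = -0.03064, so d_i1 = -32.64 cm; m₁ = −d_i1/d_o1 = +2.133.
d_o2 = 60.6 − (-32.64) = 93.24 cm.
Lens 2: 1/d_i2 = 1/(38.0) − 1/(93.24) = 0.01559, so d_i2 = 64.14 cm; m₂ = −d_i2/d_o2 = -0.6879.
m = m₁·m₂ = (+2.133)(-0.6879) = -1.47.

m = -1.47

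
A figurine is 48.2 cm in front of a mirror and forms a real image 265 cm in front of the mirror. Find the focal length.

f = 40.8 cm (concave)

Real image ⇒ d_i = +265 cm.
1/f = 1/d_o + 1/d_i = 1/(48.2) + 1/(265) = 0.02452, so f = 40.8 cm.
Since f is positive, the mirror is concave.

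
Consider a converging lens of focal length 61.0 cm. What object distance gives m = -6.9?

m = −d_i/d_o ⇒ d_i = −m·d_o.
1/f = 1/d_o + 1/d_i = 1/d_o − 1/(m·d_o) = (1 − 1/m)/d_o, so d_o = f(1 − 1/m) = (61.00)(1 − 1/(-6.9)) = 69.8 cm.

69.8 cm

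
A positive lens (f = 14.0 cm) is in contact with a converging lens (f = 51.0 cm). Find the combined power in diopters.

P₁ = 1/f₁ = 1/(0.140 m) = +7.143 D; P₂ = 1/f₂ = 1/(0.510 m) = +1.961 D.
For thin lenses in contact, P = P₁ + P₂ = (+7.143) + (+1.961) = +9.10 D.

P = +9.10 D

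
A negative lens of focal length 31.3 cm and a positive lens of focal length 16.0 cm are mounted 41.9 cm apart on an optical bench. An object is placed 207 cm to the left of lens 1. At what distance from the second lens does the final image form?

Lens 1 is diverging, so f₁ = −31.3 cm.
Lens 1: 1/d_i1 = 1/f₁ − 1/d_o1 = 1/(-31.3) − 1/(207) = -0.03678, so d_i1 = -27.19 cm.
The intermediate image is 27.19 cm to the left of lens 1 (virtual), which is 41.9 − (-27.19) = 69.09 cm to the left of lens 2, so d_o2 = +69.09 cm.
Lens 2: 1/d_i2 = 1/f₂ − 1/d_o2 = 1/(16.0) − 1/(69.09) = 0.04803, so d_i2 = 20.8 cm.
The final image is real, 20.8 cm to the right of lens 2 (overall magnification ≈ -0.040).

20.8 cm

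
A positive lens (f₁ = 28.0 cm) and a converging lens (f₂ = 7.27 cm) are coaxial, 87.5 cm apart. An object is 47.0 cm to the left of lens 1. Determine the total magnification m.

Lens 1: 1/d_i1 = 1/(28.0) − 1/(47.0) = 0.01444, so d_i1 = 69.26 cm; m₁ = −d_i1/d_o1 = -1.474.
d_o2 = 87.5 − (69.26) = 18.24 cm.
Lens 2: 1/d_i2 = 1/(7.27) − 1/(18.24) = 0.08273, so d_i2 = 12.09 cm; m₂ = −d_i2/d_o2 = -0.6627.
m = m₁·m₂ = (-1.474)(-0.6627) = +0.977.

m = +0.977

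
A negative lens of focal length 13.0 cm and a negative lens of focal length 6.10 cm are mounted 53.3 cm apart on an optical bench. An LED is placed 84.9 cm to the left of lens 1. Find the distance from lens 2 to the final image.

5.57 cm

Lens 1 is diverging, so f₁ = −13.0 cm.
Lens 1: 1/d_i1 = 1/f₁ − 1/d_o1 = 1/(-13.0) − 1/(84.9) = -0.08870, so d_i1 = -11.27 cm.
The intermediate image is 11.27 cm to the left of lens 1 (virtual), which is 53.3 − (-11.27) = 64.57 cm to the left of lens 2, so d_o2 = +64.57 cm.
Lens 2 is diverging, so f₂ = −6.10 cm.
Lens 2: 1/d_i2 = 1/f₂ − 1/d_o2 = 1/(-6.10) − 1/(64.57) = -0.1794, so d_i2 = -5.57 cm.
The final image is virtual, 5.57 cm to the left of lens 2 (overall magnification ≈ 0.011).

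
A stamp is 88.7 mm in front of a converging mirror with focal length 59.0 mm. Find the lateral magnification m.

1/d_i = 1/f − 1/d_o = 1/(59.00) − 1/(88.7) = 0.005675, so d_i = 176.2 mm.
m = −d_i/d_o = −(176.2)/(88.7) = -1.99.
The image is real, inverted and enlarged, in front of the mirror.

m = -1.99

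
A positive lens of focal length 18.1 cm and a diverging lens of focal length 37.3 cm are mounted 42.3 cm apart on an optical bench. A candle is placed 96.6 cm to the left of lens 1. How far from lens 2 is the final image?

13.0 cm

Lens 1: 1/d_i1 = 1/f₁ − 1/d_o1 = 1/(18.1) − 1/(96.6) = 0.04490, so d_i1 = 22.27 cm.
The intermediate image is 22.27 cm to the right of lens 1, which is 42.3 − (22.27) = 20.03 cm to the left of lens 2, so d_o2 = +20.03 cm.
Lens 2 is diverging, so f₂ = −37.3 cm.
Lens 2: 1/d_i2 = 1/f₂ − 1/d_o2 = 1/(-37.3) − 1/(20.03) = -0.07673, so d_i2 = -13.0 cm.
The final image is virtual, 13.0 cm to the left of lens 2 (overall magnification ≈ -0.15).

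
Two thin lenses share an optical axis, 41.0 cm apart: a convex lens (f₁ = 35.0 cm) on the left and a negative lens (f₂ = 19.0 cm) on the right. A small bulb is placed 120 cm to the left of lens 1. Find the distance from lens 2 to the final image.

Lens 1: 1/d_i1 = 1/f₁ − 1/d_o1 = 1/(35.0) − 1/(120) = 0.02024, so d_i1 = 49.41 cm.
The intermediate image is 49.41 cm to the right of lens 1, which lies 8.410 cm to the right of lens 2 — a virtual object — so d_o2 = −8.410 cm.
Lens 2 is diverging, so f₂ = −19.0 cm.
Lens 2: 1/d_i2 = 1/f₂ − 1/d_o2 = 1/(-19.0) − 1/(-8.410) = 0.06627, so d_i2 = 15.1 cm.
The final image is real, 15.1 cm to the right of lens 2 (overall magnification ≈ -0.74).

15.1 cm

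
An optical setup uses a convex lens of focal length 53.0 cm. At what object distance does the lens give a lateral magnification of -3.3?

69.1 cm

m = −d_i/d_o ⇒ d_i = −m·d_o.
1/f = 1/d_o + 1/d_i = 1/d_o − 1/(m·d_o) = (1 − 1/m)/d_o, so d_o = f(1 − 1/m) = (53.00)(1 − 1/(-3.3)) = 69.1 cm.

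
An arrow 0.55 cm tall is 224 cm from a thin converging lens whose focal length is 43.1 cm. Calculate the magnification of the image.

1/d_i = 1/f − 1/d_o = 1/(43.10) − 1/(224) = 0.01874, so d_i = 53.37 cm.
m = −d_i/d_o = −(53.37)/(224) = -0.238.
The image is real, inverted and reduced, on the far side of the lens.

m = -0.238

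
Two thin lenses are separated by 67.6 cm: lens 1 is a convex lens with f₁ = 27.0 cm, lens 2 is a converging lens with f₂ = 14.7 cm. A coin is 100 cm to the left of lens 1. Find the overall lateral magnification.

Lens 1: 1/d_i1 = 1/(27.0) − 1/(100) = 0.02704, so d_i1 = 36.99 cm; m₁ = −d_i1/d_o1 = -0.3699.
d_o2 = 67.6 − (36.99) = 30.61 cm.
Lens 2: 1/d_i2 = 1/(14.7) − 1/(30.61) = 0.03536, so d_i2 = 28.28 cm; m₂ = −d_i2/d_o2 = -0.9239.
m = m₁·m₂ = (-0.3699)(-0.9239) = +0.342.

m = +0.342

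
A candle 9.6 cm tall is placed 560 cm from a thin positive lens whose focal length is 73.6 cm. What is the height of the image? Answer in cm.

1.45 cm

1/d_i = 1/f − 1/d_o = 1/(73.60) − 1/(560) = 0.01180, so d_i = 84.74 cm.
m = −d_i/d_o = -0.1513.
|h_i| = |m|·h_o = 0.1513 × 9.6 = 1.45 cm. The image is real, inverted and reduced, on the far side of the lens.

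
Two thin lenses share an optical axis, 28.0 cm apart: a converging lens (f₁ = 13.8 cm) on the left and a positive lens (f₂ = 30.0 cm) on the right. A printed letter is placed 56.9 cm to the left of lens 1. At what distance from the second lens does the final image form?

14.5 cm

Lens 1: 1/d_i1 = 1/f₁ − 1/d_o1 = 1/(13.8) − 1/(56.9) = 0.05489, so d_i1 = 18.22 cm.
The intermediate image is 18.22 cm to the right of lens 1, which is 28.0 − (18.22) = 9.780 cm to the left of lens 2, so d_o2 = +9.780 cm.
Lens 2: 1/d_i2 = 1/f₂ − 1/d_o2 = 1/(30.0) − 1/(9.780) = -0.06892, so d_i2 = -14.5 cm.
The final image is virtual, 14.5 cm to the left of lens 2 (overall magnification ≈ -0.48).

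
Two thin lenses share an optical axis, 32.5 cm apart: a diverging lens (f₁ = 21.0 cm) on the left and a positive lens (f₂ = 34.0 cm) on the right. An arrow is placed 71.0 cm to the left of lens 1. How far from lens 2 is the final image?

113 cm

Lens 1 is diverging, so f₁ = −21.0 cm.
Lens 1: 1/d_i1 = 1/f₁ − 1/d_o1 = 1/(-21.0) − 1/(71.0) = -0.06170, so d_i1 = -16.21 cm.
The intermediate image is 16.21 cm to the left of lens 1 (virtual), which is 32.5 − (-16.21) = 48.71 cm to the left of lens 2, so d_o2 = +48.71 cm.
Lens 2: 1/d_i2 = 1/f₂ − 1/d_o2 = 1/(34.0) − 1/(48.71) = 0.008882, so d_i2 = 113 cm.
The final image is real, 113 cm to the right of lens 2 (overall magnification ≈ -0.53).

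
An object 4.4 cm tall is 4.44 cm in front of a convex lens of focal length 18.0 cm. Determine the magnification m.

m = +1.33

1/d_i = 1/f − 1/d_o = 1/(18.00) − 1/(4.44) = -0.1697, so d_i = -5.894 cm.
m = −d_i/d_o = −(-5.894)/(4.44) = +1.33.
The image is virtual, upright and enlarged, on the same side as the object.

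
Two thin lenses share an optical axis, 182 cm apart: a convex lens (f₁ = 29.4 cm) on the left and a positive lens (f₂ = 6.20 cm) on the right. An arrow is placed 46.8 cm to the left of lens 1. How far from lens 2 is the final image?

Lens 1: 1/d_i1 = 1/f₁ − 1/d_o1 = 1/(29.4) − 1/(46.8) = 0.01265, so d_i1 = 79.08 cm.
The intermediate image is 79.08 cm to the right of lens 1, which is 182 − (79.08) = 102.9 cm to the left of lens 2, so d_o2 = +102.9 cm.
Lens 2: 1/d_i2 = 1/f₂ − 1/d_o2 = 1/(6.20) − 1/(102.9) = 0.1516, so d_i2 = 6.60 cm.
The final image is real, 6.60 cm to the right of lens 2 (overall magnification ≈ 0.11).

6.60 cm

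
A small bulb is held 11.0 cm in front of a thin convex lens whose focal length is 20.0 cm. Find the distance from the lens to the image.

Thin-lens equation: 1/q = 1/f − 1/p = 1/(20.00) − 1/(11.0) = 0.05000 − 0.09091 = -0.04091, so q = -24.4 cm.
The image is virtual, upright and enlarged, on the same side as the object.

24.4 cm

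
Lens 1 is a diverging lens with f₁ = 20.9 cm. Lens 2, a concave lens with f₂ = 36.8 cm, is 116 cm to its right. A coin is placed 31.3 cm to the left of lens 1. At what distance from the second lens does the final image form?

28.6 cm

Lens 1 is diverging, so f₁ = −20.9 cm.
Lens 1: 1/d_i1 = 1/f₁ − 1/d_o1 = 1/(-20.9) − 1/(31.3) = -0.07980, so d_i1 = -12.53 cm.
The intermediate image is 12.53 cm to the left of lens 1 (virtual), which is 116 − (-12.53) = 128.5 cm to the left of lens 2, so d_o2 = +128.5 cm.
Lens 2 is diverging, so f₂ = −36.8 cm.
Lens 2: 1/d_i2 = 1/f₂ − 1/d_o2 = 1/(-36.8) − 1/(128.5) = -0.03496, so d_i2 = -28.6 cm.
The final image is virtual, 28.6 cm to the left of lens 2 (overall magnification ≈ 0.089).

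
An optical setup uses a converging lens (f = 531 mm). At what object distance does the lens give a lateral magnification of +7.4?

459 mm

m = −d_i/d_o ⇒ d_i = −m·d_o.
1/f = 1/d_o + 1/d_i = 1/d_o − 1/(m·d_o) = (1 − 1/m)/d_o, so d_o = f(1 − 1/m) = (531.0)(1 − 1/(+7.4)) = 459 mm.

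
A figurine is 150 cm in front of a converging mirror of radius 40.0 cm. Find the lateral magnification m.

m = -0.154

f = R/2 = 40.0/2 = 20.00 cm.
1/d_i = 1/f − 1/d_o = 1/(20.00) − 1/(150) = 0.04333, so d_i = 23.08 cm.
m = −d_i/d_o = −(23.08)/(150) = -0.154.
The image is real, inverted and reduced, in front of the mirror.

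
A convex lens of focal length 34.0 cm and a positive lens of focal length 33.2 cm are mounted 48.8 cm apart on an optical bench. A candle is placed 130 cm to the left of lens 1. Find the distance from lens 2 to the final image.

Lens 1: 1/d_i1 = 1/f₁ − 1/d_o1 = 1/(34.0) − 1/(130) = 0.02172, so d_i1 = 46.04 cm.
The intermediate image is 46.04 cm to the right of lens 1, which is 48.8 − (46.04) = 2.760 cm to the left of lens 2, so d_o2 = +2.760 cm.
Lens 2: 1/d_i2 = 1/f₂ − 1/d_o2 = 1/(33.2) − 1/(2.760) = -0.3322, so d_i2 = -3.01 cm.
The final image is virtual, 3.01 cm to the left of lens 2 (overall magnification ≈ -0.39).

3.01 cm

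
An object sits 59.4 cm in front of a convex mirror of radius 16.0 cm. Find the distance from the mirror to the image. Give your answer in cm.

7.05 cm

f = R/2 = 16.0/2 = 8.000 cm; for a convex mirror, f = -8.000 cm.
Mirror equation: 1/s_i = 1/f − 1/s_o = 1/(-8.000) − 1/(59.4) = -0.1250 − 0.01684 = -0.1418, so s_i = -7.05 cm.
The image is virtual, upright and reduced, behind the mirror.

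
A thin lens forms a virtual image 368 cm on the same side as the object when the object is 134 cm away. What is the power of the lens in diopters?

P = +0.475 D

Virtual image ⇒ d_i = −368 cm.
1/f = 1/d_o + 1/d_i = 1/(134) + 1/(-368) = 0.004745 cm⁻¹.
f = 210.7 cm = 2.107 m, so P = 1/f = +0.475 D.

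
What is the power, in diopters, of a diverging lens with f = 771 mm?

For a diverging lens, f = −771 mm.
f = -77.1 cm = -0.771 m.
P = 1/f = 1/(-0.771 m) = -1.30 D.

P = -1.30 D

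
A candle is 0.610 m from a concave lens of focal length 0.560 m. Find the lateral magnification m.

For a concave lens, f = -0.560 m.
1/d_i = 1/f − 1/d_o = 1/(-0.5600) − 1/(0.610) = -3.425, so d_i = -0.2920 m.
m = −d_i/d_o = −(-0.2920)/(0.610) = +0.479.
The image is virtual, upright and reduced, on the same side as the object.

m = +0.479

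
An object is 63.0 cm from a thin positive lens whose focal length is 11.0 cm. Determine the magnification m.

1/d_i = 1/f − 1/d_o = 1/(11.00) − 1/(63.0) = 0.07504, so d_i = 13.33 cm.
m = −d_i/d_o = −(13.33)/(63.0) = -0.212.
The image is real, inverted and reduced, on the far side of the lens.

m = -0.212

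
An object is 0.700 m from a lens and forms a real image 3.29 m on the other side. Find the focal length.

f = 0.577 m (converging)

Real image ⇒ d_i = +3.29 m.
1/f = 1/d_o + 1/d_i = 1/(0.700) + 1/(3.29) = 1.733, so f = 0.577 m.
Since f is positive, the lens is converging.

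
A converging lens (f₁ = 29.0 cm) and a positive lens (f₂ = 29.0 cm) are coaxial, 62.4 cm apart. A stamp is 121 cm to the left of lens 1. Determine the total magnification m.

Lens 1: 1/d_i1 = 1/(29.0) − 1/(121) = 0.02622, so d_i1 = 38.14 cm; m₁ = −d_i1/d_o1 = -0.3152.
d_o2 = 62.4 − (38.14) = 24.26 cm.
Lens 2: 1/d_i2 = 1/(29.0) − 1/(24.26) = -0.006737, so d_i2 = -148.4 cm; m₂ = −d_i2/d_o2 = +6.118.
m = m₁·m₂ = (-0.3152)(+6.118) = -1.93.

m = -1.93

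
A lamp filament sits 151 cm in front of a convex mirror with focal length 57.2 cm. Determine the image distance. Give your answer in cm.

For a convex mirror, f = -57.2 cm.
Mirror equation: 1/q = 1/f − 1/p = 1/(-57.20) − 1/(151) = -0.01748 − 0.006623 = -0.02411, so q = -41.5 cm.
The image is virtual, upright and reduced, behind the mirror.

41.5 cm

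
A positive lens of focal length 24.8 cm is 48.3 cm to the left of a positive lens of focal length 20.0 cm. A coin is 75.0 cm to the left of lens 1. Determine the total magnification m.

m = -1.13

Lens 1: 1/d_i1 = 1/(24.8) − 1/(75.0) = 0.02699, so d_i1 = 37.05 cm; m₁ = −d_i1/d_o1 = -0.4940.
d_o2 = 48.3 − (37.05) = 11.25 cm.
Lens 2: 1/d_i2 = 1/(20.0) − 1/(11.25) = -0.03889, so d_i2 = -25.71 cm; m₂ = −d_i2/d_o2 = +2.286.
m = m₁·m₂ = (-0.4940)(+2.286) = -1.13.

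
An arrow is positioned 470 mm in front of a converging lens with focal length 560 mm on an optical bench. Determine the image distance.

Thin-lens equation: 1/q = 1/f − 1/p = 1/(560.0) − 1/(470) = 0.001786 − 0.002128 = -0.0003419, so q = -2920 mm.
The image is virtual, upright and enlarged, on the same side as the object.

2920 mm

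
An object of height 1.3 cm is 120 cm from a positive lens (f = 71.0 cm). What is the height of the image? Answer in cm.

1.88 cm

1/d_i = 1/f − 1/d_o = 1/(71.00) − 1/(120) = 0.005751, so d_i = 173.9 cm.
m = −d_i/d_o = -1.449.
|h_i| = |m|·h_o = 1.449 × 1.3 = 1.88 cm. The image is real, inverted and enlarged, on the far side of the lens.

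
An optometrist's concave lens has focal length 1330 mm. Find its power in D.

P = -0.752 D

For a concave lens, f = −1330 mm.
f = -133 cm = -1.33 m.
P = 1/f = 1/(-1.33 m) = -0.752 D.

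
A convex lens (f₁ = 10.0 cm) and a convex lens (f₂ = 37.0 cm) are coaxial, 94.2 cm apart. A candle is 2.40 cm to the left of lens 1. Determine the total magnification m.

Lens 1: 1/d_i1 = 1/(10.0) − 1/(2.40) = -0.3167, so d_i1 = -3.158 cm; m₁ = −d_i1/d_o1 = +1.316.
d_o2 = 94.2 − (-3.158) = 97.36 cm.
Lens 2: 1/d_i2 = 1/(37.0) − 1/(97.36) = 0.01676, so d_i2 = 59.68 cm; m₂ = −d_i2/d_o2 = -0.6130.
m = m₁·m₂ = (+1.316)(-0.6130) = -0.807.

m = -0.807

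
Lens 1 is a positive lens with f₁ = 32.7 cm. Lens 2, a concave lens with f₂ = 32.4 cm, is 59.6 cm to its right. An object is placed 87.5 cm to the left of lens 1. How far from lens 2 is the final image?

6.02 cm

Lens 1: 1/d_i1 = 1/f₁ − 1/d_o1 = 1/(32.7) − 1/(87.5) = 0.01915, so d_i1 = 52.21 cm.
The intermediate image is 52.21 cm to the right of lens 1, which is 59.6 − (52.21) = 7.390 cm to the left of lens 2, so d_o2 = +7.390 cm.
Lens 2 is diverging, so f₂ = −32.4 cm.
Lens 2: 1/d_i2 = 1/f₂ − 1/d_o2 = 1/(-32.4) − 1/(7.390) = -0.1662, so d_i2 = -6.02 cm.
The final image is virtual, 6.02 cm to the left of lens 2 (overall magnification ≈ -0.49).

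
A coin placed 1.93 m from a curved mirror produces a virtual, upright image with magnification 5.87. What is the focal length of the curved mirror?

f = 2.33 m (concave)

m = −d_i/d_o ⇒ d_i = −m·d_o = −(+5.87)·(1.93) = -11.33 m.
1/f = 1/d_o + 1/d_i = 1/(1.93) + 1/(-11.33) = 0.4299, so f = 2.33 m.
Since f is positive, the curved mirror is concave.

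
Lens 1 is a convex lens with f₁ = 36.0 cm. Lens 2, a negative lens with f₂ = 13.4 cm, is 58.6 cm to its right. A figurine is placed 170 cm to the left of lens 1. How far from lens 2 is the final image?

6.58 cm

Lens 1: 1/d_i1 = 1/f₁ − 1/d_o1 = 1/(36.0) − 1/(170) = 0.02190, so d_i1 = 45.67 cm.
The intermediate image is 45.67 cm to the right of lens 1, which is 58.6 − (45.67) = 12.93 cm to the left of lens 2, so d_o2 = +12.93 cm.
Lens 2 is diverging, so f₂ = −13.4 cm.
Lens 2: 1/d_i2 = 1/f₂ − 1/d_o2 = 1/(-13.4) − 1/(12.93) = -0.1520, so d_i2 = -6.58 cm.
The final image is virtual, 6.58 cm to the left of lens 2 (overall magnification ≈ -0.14).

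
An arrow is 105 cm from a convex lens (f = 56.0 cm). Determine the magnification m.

m = -1.14

1/d_i = 1/f − 1/d_o = 1/(56.00) − 1/(105) = 0.008333, so d_i = 120.0 cm.
m = −d_i/d_o = −(120.0)/(105) = -1.14.
The image is real, inverted and enlarged, on the far side of the lens.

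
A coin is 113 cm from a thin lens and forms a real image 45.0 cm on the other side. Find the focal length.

f = 32.2 cm (converging)

Real image ⇒ d_i = +45.0 cm.
1/f = 1/d_o + 1/d_i = 1/(113) + 1/(45.0) = 0.03107, so f = 32.2 cm.
Since f is positive, the thin lens is converging.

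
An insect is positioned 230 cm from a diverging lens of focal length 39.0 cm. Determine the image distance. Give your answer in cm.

For a diverging lens, f = -39.0 cm.
Lens equation: 1/d_i = 1/f − 1/d_o = 1/(-39.00) − 1/(230) = -0.02564 − 0.004348 = -0.02999, so d_i = -33.3 cm.
The image is virtual, upright and reduced, on the same side as the object.

33.3 cm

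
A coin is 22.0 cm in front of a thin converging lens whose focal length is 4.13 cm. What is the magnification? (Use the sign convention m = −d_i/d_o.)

1/d_i = 1/f − 1/d_o = 1/(4.130) − 1/(22.0) = 0.1967, so d_i = 5.084 cm.
m = −d_i/d_o = −(5.084)/(22.0) = -0.231.
The image is real, inverted and reduced, on the far side of the lens.

m = -0.231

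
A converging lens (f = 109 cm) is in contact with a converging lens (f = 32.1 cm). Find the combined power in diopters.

P = +4.03 D

P₁ = 1/f₁ = 1/(1.09 m) = +0.9174 D; P₂ = 1/f₂ = 1/(0.321 m) = +3.115 D.
For thin lenses in contact, P = P₁ + P₂ = (+0.9174) + (+3.115) = +4.03 D.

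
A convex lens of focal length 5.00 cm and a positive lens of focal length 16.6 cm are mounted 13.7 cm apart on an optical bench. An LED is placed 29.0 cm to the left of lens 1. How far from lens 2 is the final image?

14.2 cm

Lens 1: 1/d_i1 = 1/f₁ − 1/d_o1 = 1/(5.00) − 1/(29.0) = 0.1655, so d_i1 = 6.042 cm.
The intermediate image is 6.042 cm to the right of lens 1, which is 13.7 − (6.042) = 7.658 cm to the left of lens 2, so d_o2 = +7.658 cm.
Lens 2: 1/d_i2 = 1/f₂ − 1/d_o2 = 1/(16.6) − 1/(7.658) = -0.07034, so d_i2 = -14.2 cm.
The final image is virtual, 14.2 cm to the left of lens 2 (overall magnification ≈ -0.39).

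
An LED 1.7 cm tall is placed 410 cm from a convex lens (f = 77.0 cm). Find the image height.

0.393 cm

1/d_i = 1/f − 1/d_o = 1/(77.00) − 1/(410) = 0.01055, so d_i = 94.80 cm.
m = −d_i/d_o = -0.2312.
|h_i| = |m|·h_o = 0.2312 × 1.7 = 0.393 cm. The image is real, inverted and reduced, on the far side of the lens.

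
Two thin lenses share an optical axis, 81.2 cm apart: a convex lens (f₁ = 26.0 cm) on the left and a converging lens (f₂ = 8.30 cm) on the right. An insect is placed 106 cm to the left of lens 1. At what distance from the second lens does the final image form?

10.1 cm

Lens 1: 1/d_i1 = 1/f₁ − 1/d_o1 = 1/(26.0) − 1/(106) = 0.02903, so d_i1 = 34.45 cm.
The intermediate image is 34.45 cm to the right of lens 1, which is 81.2 − (34.45) = 46.75 cm to the left of lens 2, so d_o2 = +46.75 cm.
Lens 2: 1/d_i2 = 1/f₂ − 1/d_o2 = 1/(8.30) − 1/(46.75) = 0.09909, so d_i2 = 10.1 cm.
The final image is real, 10.1 cm to the right of lens 2 (overall magnification ≈ 0.070).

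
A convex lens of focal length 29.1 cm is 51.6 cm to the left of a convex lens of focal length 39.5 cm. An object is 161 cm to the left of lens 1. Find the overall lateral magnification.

m = -0.372

Lens 1: 1/d_i1 = 1/(29.1) − 1/(161) = 0.02815, so d_i1 = 35.52 cm; m₁ = −d_i1/d_o1 = -0.2206.
d_o2 = 51.6 − (35.52) = 16.08 cm.
Lens 2: 1/d_i2 = 1/(39.5) − 1/(16.08) = -0.03687, so d_i2 = -27.12 cm; m₂ = −d_i2/d_o2 = +1.687.
m = m₁·m₂ = (-0.2206)(+1.687) = -0.372.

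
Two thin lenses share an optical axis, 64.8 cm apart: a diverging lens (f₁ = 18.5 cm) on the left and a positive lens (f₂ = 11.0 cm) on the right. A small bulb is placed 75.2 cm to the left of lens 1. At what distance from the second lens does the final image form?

Lens 1 is diverging, so f₁ = −18.5 cm.
Lens 1: 1/d_i1 = 1/f₁ − 1/d_o1 = 1/(-18.5) − 1/(75.2) = -0.06735, so d_i1 = -14.85 cm.
The intermediate image is 14.85 cm to the left of lens 1 (virtual), which is 64.8 − (-14.85) = 79.65 cm to the left of lens 2, so d_o2 = +79.65 cm.
Lens 2: 1/d_i2 = 1/f₂ − 1/d_o2 = 1/(11.0) − 1/(79.65) = 0.07835, so d_i2 = 12.8 cm.
The final image is real, 12.8 cm to the right of lens 2 (overall magnification ≈ -0.032).

12.8 cm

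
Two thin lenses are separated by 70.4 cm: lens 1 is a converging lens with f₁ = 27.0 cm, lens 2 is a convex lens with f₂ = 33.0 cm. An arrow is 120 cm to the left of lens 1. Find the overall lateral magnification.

m = +3.74

Lens 1: 1/d_i1 = 1/(27.0) − 1/(120) = 0.02870, so d_i1 = 34.84 cm; m₁ = −d_i1/d_o1 = -0.2903.
d_o2 = 70.4 − (34.84) = 35.56 cm.
Lens 2: 1/d_i2 = 1/(33.0) − 1/(35.56) = 0.002182, so d_i2 = 458.4 cm; m₂ = −d_i2/d_o2 = -12.89.
m = m₁·m₂ = (-0.2903)(-12.89) = +3.74.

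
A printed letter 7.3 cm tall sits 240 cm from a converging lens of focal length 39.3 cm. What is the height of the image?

1/d_i = 1/f − 1/d_o = 1/(39.30) − 1/(240) = 0.02128, so d_i = 47.00 cm.
m = −d_i/d_o = -0.1958.
|h_i| = |m|·h_o = 0.1958 × 7.3 = 1.43 cm. The image is real, inverted and reduced, on the far side of the lens.

1.43 cm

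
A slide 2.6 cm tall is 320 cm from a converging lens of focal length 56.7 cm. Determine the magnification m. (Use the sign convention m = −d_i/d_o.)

1/d_i = 1/f − 1/d_o = 1/(56.70) − 1/(320) = 0.01451, so d_i = 68.91 cm.
m = −d_i/d_o = −(68.91)/(320) = -0.215.
The image is real, inverted and reduced, on the far side of the lens.

m = -0.215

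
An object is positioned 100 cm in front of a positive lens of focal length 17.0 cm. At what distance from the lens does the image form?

Thin-lens equation: 1/v = 1/f − 1/u = 1/(17.00) − 1/(100) = 0.05882 − 0.01000 = 0.04882, so v = 20.5 cm.
The image is real, inverted and reduced, on the far side of the lens.

20.5 cm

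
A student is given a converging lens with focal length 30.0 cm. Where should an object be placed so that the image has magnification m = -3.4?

38.8 cm

m = −d_i/d_o ⇒ d_i = −m·d_o.
1/f = 1/d_o + 1/d_i = 1/d_o − 1/(m·d_o) = (1 − 1/m)/d_o, so d_o = f(1 − 1/m) = (30.00)(1 − 1/(-3.4)) = 38.8 cm.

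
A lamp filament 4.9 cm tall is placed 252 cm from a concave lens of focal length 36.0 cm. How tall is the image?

For a concave lens, f = -36.0 cm.
1/d_i = 1/f − 1/d_o = 1/(-36.00) − 1/(252) = -0.03175, so d_i = -31.50 cm.
m = −d_i/d_o = +0.1250.
|h_i| = |m|·h_o = 0.1250 × 4.9 = 0.613 cm. The image is virtual, upright and reduced, on the same side as the object.

0.613 cm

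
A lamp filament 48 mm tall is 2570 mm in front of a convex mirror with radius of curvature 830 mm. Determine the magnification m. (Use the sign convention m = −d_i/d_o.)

f = R/2 = 830/2 = 415.0 mm; for a convex mirror, f = -415.0 mm.
1/d_i = 1/f − 1/d_o = 1/(-415.0) − 1/(2570) = -0.002799, so d_i = -357.3 mm.
m = −d_i/d_o = −(-357.3)/(2570) = +0.139.
The image is virtual, upright and reduced, behind the mirror.

m = +0.139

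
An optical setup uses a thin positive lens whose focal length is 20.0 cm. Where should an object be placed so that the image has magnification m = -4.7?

m = −d_i/d_o ⇒ d_i = −m·d_o.
1/f = 1/d_o + 1/d_i = 1/d_o − 1/(m·d_o) = (1 − 1/m)/d_o, so d_o = f(1 − 1/m) = (20.00)(1 − 1/(-4.7)) = 24.3 cm.

24.3 cm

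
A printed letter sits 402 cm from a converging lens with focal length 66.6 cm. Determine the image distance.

Lens equation: 1/q = 1/f − 1/p = 1/(66.60) − 1/(402) = 0.01502 − 0.002488 = 0.01253, so q = 79.8 cm.
The image is real, inverted and reduced, on the far side of the lens.

79.8 cm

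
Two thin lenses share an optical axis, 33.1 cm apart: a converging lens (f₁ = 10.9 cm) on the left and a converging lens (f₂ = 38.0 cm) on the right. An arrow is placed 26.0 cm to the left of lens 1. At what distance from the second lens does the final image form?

23.0 cm

Lens 1: 1/d_i1 = 1/f₁ − 1/d_o1 = 1/(10.9) − 1/(26.0) = 0.05328, so d_i1 = 18.77 cm.
The intermediate image is 18.77 cm to the right of lens 1, which is 33.1 − (18.77) = 14.33 cm to the left of lens 2, so d_o2 = +14.33 cm.
Lens 2: 1/d_i2 = 1/f₂ − 1/d_o2 = 1/(38.0) − 1/(14.33) = -0.04347, so d_i2 = -23.0 cm.
The final image is virtual, 23.0 cm to the left of lens 2 (overall magnification ≈ -1.2).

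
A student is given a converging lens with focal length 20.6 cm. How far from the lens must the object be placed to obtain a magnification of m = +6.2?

17.3 cm

m = −d_i/d_o ⇒ d_i = −m·d_o.
1/f = 1/d_o + 1/d_i = 1/d_o − 1/(m·d_o) = (1 − 1/m)/d_o, so d_o = f(1 − 1/m) = (20.60)(1 − 1/(+6.2)) = 17.3 cm.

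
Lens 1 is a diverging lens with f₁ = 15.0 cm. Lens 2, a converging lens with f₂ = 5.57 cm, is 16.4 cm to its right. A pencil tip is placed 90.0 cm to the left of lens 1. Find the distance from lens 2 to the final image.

Lens 1 is diverging, so f₁ = −15.0 cm.
Lens 1: 1/d_i1 = 1/f₁ − 1/d_o1 = 1/(-15.0) − 1/(90.0) = -0.07778, so d_i1 = -12.86 cm.
The intermediate image is 12.86 cm to the left of lens 1 (virtual), which is 16.4 − (-12.86) = 29.26 cm to the left of lens 2, so d_o2 = +29.26 cm.
Lens 2: 1/d_i2 = 1/f₂ − 1/d_o2 = 1/(5.57) − 1/(29.26) = 0.1454, so d_i2 = 6.88 cm.
The final image is real, 6.88 cm to the right of lens 2 (overall magnification ≈ -0.034).

6.88 cm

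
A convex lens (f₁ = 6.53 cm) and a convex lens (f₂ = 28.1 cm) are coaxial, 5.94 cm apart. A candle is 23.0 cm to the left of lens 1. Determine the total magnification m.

Lens 1: 1/d_i1 = 1/(6.53) − 1/(23.0) = 0.1097, so d_i1 = 9.119 cm; m₁ = −d_i1/d_o1 = -0.3965.
d_o2 = 5.94 − (9.119) = -3.179 cm (virtual object).
Lens 2: 1/d_i2 = 1/(28.1) − 1/(-3.179) = 0.3502, so d_i2 = 2.856 cm; m₂ = −d_i2/d_o2 = +0.8984.
m = m₁·m₂ = (-0.3965)(+0.8984) = -0.356.

m = -0.356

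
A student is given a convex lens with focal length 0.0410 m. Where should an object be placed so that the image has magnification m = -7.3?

0.0466 m

m = −d_i/d_o ⇒ d_i = −m·d_o.
1/f = 1/d_o + 1/d_i = 1/d_o − 1/(m·d_o) = (1 − 1/m)/d_o, so d_o = f(1 − 1/m) = (0.04100)(1 − 1/(-7.3)) = 0.0466 m.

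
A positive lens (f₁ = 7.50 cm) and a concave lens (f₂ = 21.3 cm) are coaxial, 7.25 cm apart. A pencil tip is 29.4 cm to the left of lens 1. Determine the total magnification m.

Lens 1: 1/d_i1 = 1/(7.50) − 1/(29.4) = 0.09932, so d_i1 = 10.07 cm; m₁ = −d_i1/d_o1 = -0.3425.
d_o2 = 7.25 − (10.07) = -2.820 cm (virtual object).
f₂ = −21.3 cm (diverging).
Lens 2: 1/d_i2 = 1/(-21.3) − 1/(-2.820) = 0.3077, so d_i2 = 3.250 cm; m₂ = −d_i2/d_o2 = +1.153.
m = m₁·m₂ = (-0.3425)(+1.153) = -0.395.

m = -0.395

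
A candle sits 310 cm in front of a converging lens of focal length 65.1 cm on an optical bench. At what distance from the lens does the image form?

82.4 cm

Lens equation: 1/d_i = 1/f − 1/d_o = 1/(65.10) − 1/(310) = 0.01536 − 0.003226 = 0.01214, so d_i = 82.4 cm.
The image is real, inverted and reduced, on the far side of the lens.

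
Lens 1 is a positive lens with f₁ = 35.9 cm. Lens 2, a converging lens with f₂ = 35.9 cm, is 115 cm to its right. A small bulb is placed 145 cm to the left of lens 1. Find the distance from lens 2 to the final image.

Lens 1: 1/d_i1 = 1/f₁ − 1/d_o1 = 1/(35.9) − 1/(145) = 0.02096, so d_i1 = 47.71 cm.
The intermediate image is 47.71 cm to the right of lens 1, which is 115 − (47.71) = 67.29 cm to the left of lens 2, so d_o2 = +67.29 cm.
Lens 2: 1/d_i2 = 1/f₂ − 1/d_o2 = 1/(35.9) − 1/(67.29) = 0.01299, so d_i2 = 77.0 cm.
The final image is real, 77.0 cm to the right of lens 2 (overall magnification ≈ 0.38).

77.0 cm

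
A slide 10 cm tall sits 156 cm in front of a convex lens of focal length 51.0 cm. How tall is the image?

4.86 cm

1/d_i = 1/f − 1/d_o = 1/(51.00) − 1/(156) = 0.01320, so d_i = 75.77 cm.
m = −d_i/d_o = -0.4857.
|h_i| = |m|·h_o = 0.4857 × 10 = 4.86 cm. The image is real, inverted and reduced, on the far side of the lens.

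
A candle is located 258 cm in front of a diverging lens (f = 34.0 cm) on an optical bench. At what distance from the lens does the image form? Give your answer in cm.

30.0 cm

For a diverging lens, f = -34.0 cm.
Thin-lens equation: 1/d_i = 1/f − 1/d_o = 1/(-34.00) − 1/(258) = -0.02941 − 0.003876 = -0.03329, so d_i = -30.0 cm.
The image is virtual, upright and reduced, on the same side as the object.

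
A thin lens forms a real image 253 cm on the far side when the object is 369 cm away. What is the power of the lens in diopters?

P = +0.666 D

d_i = +253 cm.
1/f = 1/d_o + 1/d_i = 1/(369) + 1/(253) = 0.006663 cm⁻¹.
f = 150.1 cm = 1.501 m, so P = 1/f = +0.666 D.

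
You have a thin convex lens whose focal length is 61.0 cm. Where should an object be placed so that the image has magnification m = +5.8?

m = −d_i/d_o ⇒ d_i = −m·d_o.
1/f = 1/d_o + 1/d_i = 1/d_o − 1/(m·d_o) = (1 − 1/m)/d_o, so d_o = f(1 − 1/m) = (61.00)(1 − 1/(+5.8)) = 50.5 cm.

50.5 cm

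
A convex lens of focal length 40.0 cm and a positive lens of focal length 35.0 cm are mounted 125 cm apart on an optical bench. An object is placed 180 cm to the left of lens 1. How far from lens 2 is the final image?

Lens 1: 1/d_i1 = 1/f₁ − 1/d_o1 = 1/(40.0) − 1/(180) = 0.01944, so d_i1 = 51.43 cm.
The intermediate image is 51.43 cm to the right of lens 1, which is 125 − (51.43) = 73.57 cm to the left of lens 2, so d_o2 = +73.57 cm.
Lens 2: 1/d_i2 = 1/f₂ − 1/d_o2 = 1/(35.0) − 1/(73.57) = 0.01498, so d_i2 = 66.8 cm.
The final image is real, 66.8 cm to the right of lens 2 (overall magnification ≈ 0.26).

66.8 cm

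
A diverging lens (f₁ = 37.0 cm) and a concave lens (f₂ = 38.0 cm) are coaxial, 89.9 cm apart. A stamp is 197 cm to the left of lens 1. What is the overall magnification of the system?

f₁ = −37.0 cm (diverging).
Lens 1: 1/d_i1 = 1/(-37.0) − 1/(197) = -0.03210, so d_i1 = -31.15 cm; m₁ = −d_i1/d_o1 = +0.1581.
d_o2 = 89.9 − (-31.15) = 121.1 cm.
f₂ = −38.0 cm (diverging).
Lens 2: 1/d_i2 = 1/(-38.0) − 1/(121.1) = -0.03457, so d_i2 = -28.92 cm; m₂ = −d_i2/d_o2 = +0.2388.
m = m₁·m₂ = (+0.1581)(+0.2388) = +0.0378.

m = +0.0378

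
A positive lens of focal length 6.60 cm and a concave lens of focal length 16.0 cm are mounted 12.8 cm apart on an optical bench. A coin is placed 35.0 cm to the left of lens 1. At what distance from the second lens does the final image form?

3.61 cm

Lens 1: 1/d_i1 = 1/f₁ − 1/d_o1 = 1/(6.60) − 1/(35.0) = 0.1229, so d_i1 = 8.134 cm.
The intermediate image is 8.134 cm to the right of lens 1, which is 12.8 − (8.134) = 4.666 cm to the left of lens 2, so d_o2 = +4.666 cm.
Lens 2 is diverging, so f₂ = −16.0 cm.
Lens 2: 1/d_i2 = 1/f₂ − 1/d_o2 = 1/(-16.0) − 1/(4.666) = -0.2768, so d_i2 = -3.61 cm.
The final image is virtual, 3.61 cm to the left of lens 2 (overall magnification ≈ -0.18).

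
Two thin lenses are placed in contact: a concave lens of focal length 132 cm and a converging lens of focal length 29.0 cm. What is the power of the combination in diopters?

P = +2.69 D

P₁ = 1/f₁ = 1/(-1.32 m) = -0.7576 D; P₂ = 1/f₂ = 1/(0.290 m) = +3.448 D.
For thin lenses in contact, P = P₁ + P₂ = (-0.7576) + (+3.448) = +2.69 D.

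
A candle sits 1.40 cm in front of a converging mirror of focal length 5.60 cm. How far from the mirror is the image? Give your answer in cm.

Mirror equation: 1/s_i = 1/f − 1/s_o = 1/(5.600) − 1/(1.40) = 0.1786 − 0.7143 = -0.5357, so s_i = -1.87 cm.
The image is virtual, upright and enlarged, behind the mirror.

1.87 cm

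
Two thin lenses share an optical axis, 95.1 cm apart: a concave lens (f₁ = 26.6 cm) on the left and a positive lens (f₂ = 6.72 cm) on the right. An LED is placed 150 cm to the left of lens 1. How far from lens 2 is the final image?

Lens 1 is diverging, so f₁ = −26.6 cm.
Lens 1: 1/d_i1 = 1/f₁ − 1/d_o1 = 1/(-26.6) − 1/(150) = -0.04426, so d_i1 = -22.59 cm.
The intermediate image is 22.59 cm to the left of lens 1 (virtual), which is 95.1 − (-22.59) = 117.7 cm to the left of lens 2, so d_o2 = +117.7 cm.
Lens 2: 1/d_i2 = 1/f₂ − 1/d_o2 = 1/(6.72) − 1/(117.7) = 0.1403, so d_i2 = 7.13 cm.
The final image is real, 7.13 cm to the right of lens 2 (overall magnification ≈ -0.0091).

7.13 cm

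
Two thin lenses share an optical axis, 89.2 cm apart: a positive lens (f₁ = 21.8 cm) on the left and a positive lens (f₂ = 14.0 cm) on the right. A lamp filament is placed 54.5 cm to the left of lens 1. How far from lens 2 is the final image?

19.0 cm

Lens 1: 1/d_i1 = 1/f₁ − 1/d_o1 = 1/(21.8) − 1/(54.5) = 0.02752, so d_i1 = 36.33 cm.
The intermediate image is 36.33 cm to the right of lens 1, which is 89.2 − (36.33) = 52.87 cm to the left of lens 2, so d_o2 = +52.87 cm.
Lens 2: 1/d_i2 = 1/f₂ − 1/d_o2 = 1/(14.0) − 1/(52.87) = 0.05251, so d_i2 = 19.0 cm.
The final image is real, 19.0 cm to the right of lens 2 (overall magnification ≈ 0.24).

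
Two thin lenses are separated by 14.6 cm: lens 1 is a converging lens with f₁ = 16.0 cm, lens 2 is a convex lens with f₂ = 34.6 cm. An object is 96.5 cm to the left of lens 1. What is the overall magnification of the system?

m = -0.176

Lens 1: 1/d_i1 = 1/(16.0) − 1/(96.5) = 0.05214, so d_i1 = 19.18 cm; m₁ = −d_i1/d_o1 = -0.1988.
d_o2 = 14.6 − (19.18) = -4.580 cm (virtual object).
Lens 2: 1/d_i2 = 1/(34.6) − 1/(-4.580) = 0.2472, so d_i2 = 4.045 cm; m₂ = −d_i2/d_o2 = +0.8831.
m = m₁·m₂ = (-0.1988)(+0.8831) = -0.176.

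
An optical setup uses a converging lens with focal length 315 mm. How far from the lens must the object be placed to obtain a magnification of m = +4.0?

236 mm

m = −d_i/d_o ⇒ d_i = −m·d_o.
1/f = 1/d_o + 1/d_i = 1/d_o − 1/(m·d_o) = (1 − 1/m)/d_o, so d_o = f(1 − 1/m) = (315.0)(1 − 1/(+4.0)) = 236 mm.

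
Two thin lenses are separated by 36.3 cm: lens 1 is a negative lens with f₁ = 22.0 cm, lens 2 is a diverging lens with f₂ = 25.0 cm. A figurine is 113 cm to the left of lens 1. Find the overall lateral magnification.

f₁ = −22.0 cm (diverging).
Lens 1: 1/d_i1 = 1/(-22.0) − 1/(113) = -0.05430, so d_i1 = -18.41 cm; m₁ = −d_i1/d_o1 = +0.1629.
d_o2 = 36.3 − (-18.41) = 54.71 cm.
f₂ = −25.0 cm (diverging).
Lens 2: 1/d_i2 = 1/(-25.0) − 1/(54.71) = -0.05828, so d_i2 = -17.16 cm; m₂ = −d_i2/d_o2 = +0.3136.
m = m₁·m₂ = (+0.1629)(+0.3136) = +0.0511.

m = +0.0511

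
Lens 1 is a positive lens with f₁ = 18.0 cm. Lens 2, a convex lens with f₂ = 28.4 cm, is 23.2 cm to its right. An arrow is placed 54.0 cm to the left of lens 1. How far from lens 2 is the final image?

3.35 cm

Lens 1: 1/d_i1 = 1/f₁ − 1/d_o1 = 1/(18.0) − 1/(54.0) = 0.03704, so d_i1 = 27.00 cm.
The intermediate image is 27.00 cm to the right of lens 1, which lies 3.800 cm to the right of lens 2 — a virtual object — so d_o2 = −3.800 cm.
Lens 2: 1/d_i2 = 1/f₂ − 1/d_o2 = 1/(28.4) − 1/(-3.800) = 0.2984, so d_i2 = 3.35 cm.
The final image is real, 3.35 cm to the right of lens 2 (overall magnification ≈ -0.44).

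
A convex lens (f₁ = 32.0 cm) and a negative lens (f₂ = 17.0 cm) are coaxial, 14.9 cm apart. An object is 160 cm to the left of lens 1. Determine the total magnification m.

Lens 1: 1/d_i1 = 1/(32.0) − 1/(160) = 0.02500, so d_i1 = 40.00 cm; m₁ = −d_i1/d_o1 = -0.2500.
d_o2 = 14.9 − (40.00) = -25.10 cm (virtual object).
f₂ = −17.0 cm (diverging).
Lens 2: 1/d_i2 = 1/(-17.0) − 1/(-25.10) = -0.01898, so d_i2 = -52.68 cm; m₂ = −d_i2/d_o2 = -2.099.
m = m₁·m₂ = (-0.2500)(-2.099) = +0.525.

m = +0.525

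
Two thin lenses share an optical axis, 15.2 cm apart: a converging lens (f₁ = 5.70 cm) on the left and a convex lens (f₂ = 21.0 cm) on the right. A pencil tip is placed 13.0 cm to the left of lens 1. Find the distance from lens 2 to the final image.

6.65 cm

Lens 1: 1/d_i1 = 1/f₁ − 1/d_o1 = 1/(5.70) − 1/(13.0) = 0.09852, so d_i1 = 10.15 cm.
The intermediate image is 10.15 cm to the right of lens 1, which is 15.2 − (10.15) = 5.050 cm to the left of lens 2, so d_o2 = +5.050 cm.
Lens 2: 1/d_i2 = 1/f₂ − 1/d_o2 = 1/(21.0) − 1/(5.050) = -0.1504, so d_i2 = -6.65 cm.
The final image is virtual, 6.65 cm to the left of lens 2 (overall magnification ≈ -1.0).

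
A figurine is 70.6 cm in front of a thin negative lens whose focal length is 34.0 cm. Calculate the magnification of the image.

m = +0.325

For a negative lens, f = -34.0 cm.
1/d_i = 1/f − 1/d_o = 1/(-34.00) − 1/(70.6) = -0.04358, so d_i = -22.95 cm.
m = −d_i/d_o = −(-22.95)/(70.6) = +0.325.
The image is virtual, upright and reduced, on the same side as the object.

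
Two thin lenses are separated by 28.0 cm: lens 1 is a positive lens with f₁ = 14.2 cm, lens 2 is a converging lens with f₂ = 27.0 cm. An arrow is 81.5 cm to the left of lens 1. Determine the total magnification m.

m = -0.352

Lens 1: 1/d_i1 = 1/(14.2) − 1/(81.5) = 0.05815, so d_i1 = 17.20 cm; m₁ = −d_i1/d_o1 = -0.2110.
d_o2 = 28.0 − (17.20) = 10.80 cm.
Lens 2: 1/d_i2 = 1/(27.0) − 1/(10.80) = -0.05556, so d_i2 = -18.00 cm; m₂ = −d_i2/d_o2 = +1.667.
m = m₁·m₂ = (-0.2110)(+1.667) = -0.352.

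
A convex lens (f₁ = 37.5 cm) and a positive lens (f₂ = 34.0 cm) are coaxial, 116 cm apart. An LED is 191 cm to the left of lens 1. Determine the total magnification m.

m = +0.235

Lens 1: 1/d_i1 = 1/(37.5) − 1/(191) = 0.02143, so d_i1 = 46.66 cm; m₁ = −d_i1/d_o1 = -0.2443.
d_o2 = 116 − (46.66) = 69.34 cm.
Lens 2: 1/d_i2 = 1/(34.0) − 1/(69.34) = 0.01499, so d_i2 = 66.71 cm; m₂ = −d_i2/d_o2 = -0.9621.
m = m₁·m₂ = (-0.2443)(-0.9621) = +0.235.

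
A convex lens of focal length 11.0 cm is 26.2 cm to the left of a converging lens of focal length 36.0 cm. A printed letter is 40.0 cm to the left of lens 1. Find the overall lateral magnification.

Lens 1: 1/d_i1 = 1/(11.0) − 1/(40.0) = 0.06591, so d_i1 = 15.17 cm; m₁ = −d_i1/d_o1 = -0.3792.
d_o2 = 26.2 − (15.17) = 11.03 cm.
Lens 2: 1/d_i2 = 1/(36.0) − 1/(11.03) = -0.06288, so d_i2 = -15.90 cm; m₂ = −d_i2/d_o2 = +1.442.
m = m₁·m₂ = (-0.3792)(+1.442) = -0.547.

m = -0.547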